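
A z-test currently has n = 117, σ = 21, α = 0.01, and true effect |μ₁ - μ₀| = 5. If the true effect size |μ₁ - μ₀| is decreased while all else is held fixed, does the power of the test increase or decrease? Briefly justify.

Power decreases: a smaller true effect decreases the non-centrality λ = |μ₁ - μ₀|/(σ/√n).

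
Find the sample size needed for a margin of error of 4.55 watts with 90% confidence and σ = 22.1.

n = (z*σ/E)² = (1.645×22.1/4.55)² = 63.8 → n = 64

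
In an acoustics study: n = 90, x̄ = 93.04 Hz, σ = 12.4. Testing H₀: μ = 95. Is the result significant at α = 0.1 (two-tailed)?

z = (93.04 - 95)/(12.4/√90) = -1.5. Since |z| ≤ 1.645, not significant at α = 0.1.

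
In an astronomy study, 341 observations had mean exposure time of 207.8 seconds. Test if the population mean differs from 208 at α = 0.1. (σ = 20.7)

z = (x̄ - μ₀)/(σ/√n) = (207.8 - 208)/(20.7/√341) = -0.178. Critical value: ±1.645. Since |-0.178| ≤ 1.645, Fail to reject H₀.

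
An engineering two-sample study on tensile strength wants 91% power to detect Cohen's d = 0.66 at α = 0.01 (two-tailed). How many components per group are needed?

z_{α/2} = 2.576, z_β = Φ⁻¹(0.91) = 1.341. For medium effect (d = 0.66): n per group = 2(z_{α/2} + z_β)²/d² = 2(2.576 + 1.341)²/0.66² = 70.4 → 71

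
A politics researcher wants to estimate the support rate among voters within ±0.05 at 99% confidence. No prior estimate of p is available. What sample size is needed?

Conservative approach: use p = 0.5 (maximizes p(1-p) = 0.25). n = z²(0.25)/E² = 2.576²×0.25/0.05² = 663.6 → n = 664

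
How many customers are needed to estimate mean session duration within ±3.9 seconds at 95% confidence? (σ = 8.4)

n = (z*σ/E)² = (1.96×8.4/3.9)² = 17.8 → n = 18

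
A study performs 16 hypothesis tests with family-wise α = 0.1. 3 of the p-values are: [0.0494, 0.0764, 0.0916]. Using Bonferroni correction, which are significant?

Bonferroni α = 0.1/16 = 0.00625. None of the given p-values are significant.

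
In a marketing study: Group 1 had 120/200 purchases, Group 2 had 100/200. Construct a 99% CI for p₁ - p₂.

p̂₁ = 0.6, p̂₂ = 0.5. Difference = 0.1. CI = (-0.028, 0.228)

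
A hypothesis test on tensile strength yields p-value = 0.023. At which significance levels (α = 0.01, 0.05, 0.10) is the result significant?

p = 0.023. Significant at: α = 0.05, 0.1.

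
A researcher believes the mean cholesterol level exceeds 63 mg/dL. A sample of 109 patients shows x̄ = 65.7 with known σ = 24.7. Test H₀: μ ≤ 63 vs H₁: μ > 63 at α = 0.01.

z = 1.141. Critical value: 2.33. Fail to reject H₀.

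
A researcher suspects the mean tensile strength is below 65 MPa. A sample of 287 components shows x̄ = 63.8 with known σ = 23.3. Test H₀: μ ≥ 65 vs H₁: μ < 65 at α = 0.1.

z = -0.873. Critical value: -1.28. Fail to reject H₀.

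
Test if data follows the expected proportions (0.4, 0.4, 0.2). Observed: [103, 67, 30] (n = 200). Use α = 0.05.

Expected: [80.0, 80.0, 40.0]. χ² = 11.225. df = 2, critical = 5.991. Reject H₀.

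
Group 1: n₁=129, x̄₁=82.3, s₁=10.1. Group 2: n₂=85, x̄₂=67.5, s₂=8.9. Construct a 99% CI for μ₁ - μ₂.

Difference = 14.8. SE = √(10.1²/129 + 8.9²/85) = 1.313. CI = (11.42, 18.18)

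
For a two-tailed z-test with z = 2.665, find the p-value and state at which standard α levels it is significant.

p = 2·P(Z > |2.665|) = 2·(1 - Φ(2.665)) ≈ 0.0077. Significant at α = 0.1; Significant at α = 0.05; Significant at α = 0.01.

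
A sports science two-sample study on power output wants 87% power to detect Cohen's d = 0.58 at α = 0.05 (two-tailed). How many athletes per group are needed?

z_{α/2} = 1.96, z_β = Φ⁻¹(0.87) = 1.126. For medium effect (d = 0.58): n per group = 2(z_{α/2} + z_β)²/d² = 2(1.96 + 1.126)²/0.58² = 56.6 → 57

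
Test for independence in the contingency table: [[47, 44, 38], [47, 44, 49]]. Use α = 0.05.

χ² = 0.943. df = 2, critical = 5.991. Fail to reject H₀. No evidence of dependence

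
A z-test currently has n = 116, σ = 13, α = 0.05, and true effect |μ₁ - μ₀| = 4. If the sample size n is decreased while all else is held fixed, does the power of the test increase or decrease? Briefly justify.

Power decreases: a smaller n inflates the standard error σ/√n, pulling the sampling distribution under H₁ back toward the critical value.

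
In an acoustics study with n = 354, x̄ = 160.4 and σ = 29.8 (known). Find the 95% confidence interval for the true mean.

CI = x̄ ± z*(σ/√n) = 160.4 ± 1.96(29.8/√354) = 160.4 ± 3.1 = (157.3, 163.5)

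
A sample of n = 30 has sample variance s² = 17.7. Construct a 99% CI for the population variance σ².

df = 29. χ²_{0.005} = 52.336, χ²_{0.995} = 13.121. CI for σ² = ((n-1)s²/χ²_{α/2}, (n-1)s²/χ²_{1-α/2}) = (29·17.7/52.336, 29·17.7/13.121) = (9.81, 39.12)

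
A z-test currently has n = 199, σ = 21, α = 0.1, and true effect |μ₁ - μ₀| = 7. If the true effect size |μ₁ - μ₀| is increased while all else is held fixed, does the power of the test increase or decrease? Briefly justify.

Power increases: a larger true effect increases the non-centrality λ = |μ₁ - μ₀|/(σ/√n).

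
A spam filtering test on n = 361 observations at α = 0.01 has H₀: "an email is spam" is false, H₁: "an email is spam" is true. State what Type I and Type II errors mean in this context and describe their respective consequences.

Type I (false positive): concluding that an email is spam when it is not — a legitimate email is sent to the spam folder and the user misses it. Type II (false negative): failing to conclude that an email is spam when it is — a spam email lands in the inbox. Which is costlier depends on domain priorities and is a judgement call rather than a statistical fact.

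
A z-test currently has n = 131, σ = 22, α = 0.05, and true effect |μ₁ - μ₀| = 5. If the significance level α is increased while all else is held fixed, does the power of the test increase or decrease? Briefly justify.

Power increases: a larger α lowers the critical value, so more of the H₁ sampling distribution falls in the rejection region.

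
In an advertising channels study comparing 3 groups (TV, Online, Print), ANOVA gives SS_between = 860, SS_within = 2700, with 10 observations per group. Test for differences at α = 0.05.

df_between = 2, df_within = 27. F = MS_between/MS_within = 430.0/100.0 = 4.3. F_crit ≈ 3.354. Reject H₀. At least one mean differs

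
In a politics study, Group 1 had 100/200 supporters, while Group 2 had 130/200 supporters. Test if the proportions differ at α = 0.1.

p̂₁ = 0.5, p̂₂ = 0.65, pooled p̂ = 0.575. z = -3.034. Critical: ±1.645. Reject H₀.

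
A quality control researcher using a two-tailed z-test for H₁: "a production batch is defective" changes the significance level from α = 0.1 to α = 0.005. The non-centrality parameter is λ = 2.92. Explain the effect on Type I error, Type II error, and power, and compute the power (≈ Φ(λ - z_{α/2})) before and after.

Decreasing α from 0.1 to 0.005:
• Type I error rate decreases (α is the Type I rate by definition).
• Critical value moves from z_{α/2} = 1.645 to 2.807, so power = Φ(λ - z_{α/2}) goes from Φ(2.92 - 1.645) = 0.899 to Φ(2.92 - 2.807) = 0.545.
• Type II error rate β = 1 - power therefore increases (0.101 → 0.455).
Appropriate when false positives are costly — here, scrapping a good batch — wasted material and cost for no reason.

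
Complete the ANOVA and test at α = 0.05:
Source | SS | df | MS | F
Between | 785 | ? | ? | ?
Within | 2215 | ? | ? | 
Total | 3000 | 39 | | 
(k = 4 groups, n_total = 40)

df_between = 3, df_within = 36. MS_between = 261.67, MS_within = 61.53. F = 4.253, F_crit ≈ 2.866. Reject H₀.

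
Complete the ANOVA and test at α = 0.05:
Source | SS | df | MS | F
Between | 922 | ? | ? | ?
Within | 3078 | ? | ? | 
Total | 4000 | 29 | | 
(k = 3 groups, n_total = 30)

df_between = 2, df_within = 27. MS_between = 461.0, MS_within = 114.0. F = 4.044, F_crit ≈ 3.354. Reject H₀.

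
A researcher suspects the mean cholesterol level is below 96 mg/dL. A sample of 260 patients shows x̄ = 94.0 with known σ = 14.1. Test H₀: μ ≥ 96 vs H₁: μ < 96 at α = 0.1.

z = -2.287. Critical value: -1.28. Reject H₀.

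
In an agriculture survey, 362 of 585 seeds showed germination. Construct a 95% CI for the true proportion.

p̂ = 0.619. CI = p̂ ± z*√(p̂(1-p̂)/n) = (0.579, 0.658)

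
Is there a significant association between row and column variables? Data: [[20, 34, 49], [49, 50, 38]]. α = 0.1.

χ² = 12.052. df = 2, critical = 4.605. Reject H₀. Variables are dependent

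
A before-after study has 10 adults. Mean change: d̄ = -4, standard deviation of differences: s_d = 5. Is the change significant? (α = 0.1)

t = d̄/(s_d/√n) = -4/(5/√10) = -2.53. df = 9, critical t = ±1.833. Reject H₀.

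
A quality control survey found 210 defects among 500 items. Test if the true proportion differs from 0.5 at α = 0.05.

p̂ = 0.42, p₀ = 0.5. z = (p̂ - p₀)/√(p₀(1-p₀)/n) = -3.578. Critical: ±1.96. Reject H₀.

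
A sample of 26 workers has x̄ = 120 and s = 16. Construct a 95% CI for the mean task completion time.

CI = x̄ ± t*(s/√n) = 120 ± 2.06(16/√26) = (113.54, 126.46)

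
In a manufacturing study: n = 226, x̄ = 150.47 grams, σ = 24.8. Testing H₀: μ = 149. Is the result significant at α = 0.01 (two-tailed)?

z = (150.47 - 149)/(24.8/√226) = 0.891. Since |z| ≤ 2.576, not significant at α = 0.01.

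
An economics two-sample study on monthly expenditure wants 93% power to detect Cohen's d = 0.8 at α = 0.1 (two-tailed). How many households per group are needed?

z_{α/2} = 1.645, z_β = Φ⁻¹(0.93) = 1.476. For large effect (d = 0.8): n per group = 2(z_{α/2} + z_β)²/d² = 2(1.645 + 1.476)²/0.8² = 30.4 → 31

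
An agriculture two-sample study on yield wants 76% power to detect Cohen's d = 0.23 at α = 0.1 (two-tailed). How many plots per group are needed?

z_{α/2} = 1.645, z_β = Φ⁻¹(0.76) = 0.706. For small effect (d = 0.23): n per group = 2(z_{α/2} + z_β)²/d² = 2(1.645 + 0.706)²/0.23² = 209.0 → 209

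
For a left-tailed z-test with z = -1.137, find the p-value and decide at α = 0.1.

p = P(Z < -1.137) = Φ(-1.137) ≈ 0.1278. Since p ≥ 0.1, fail to reject H₀ (not significant) at α = 0.1.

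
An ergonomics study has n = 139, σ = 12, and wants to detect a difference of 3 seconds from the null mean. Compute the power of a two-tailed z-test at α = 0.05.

SE = σ/√n = 12/√139 = 1.018. Non-centrality λ = d/SE = 3/1.018 = 2.947. Power ≈ Φ(λ - z_{α/2}) = Φ(2.947 - 1.96) = Φ(0.987) = 0.838.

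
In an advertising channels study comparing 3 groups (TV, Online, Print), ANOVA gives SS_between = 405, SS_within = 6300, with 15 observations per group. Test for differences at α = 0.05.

df_between = 2, df_within = 42. F = MS_between/MS_within = 202.5/150.0 = 1.35. F_crit ≈ 3.22. Fail to reject H₀.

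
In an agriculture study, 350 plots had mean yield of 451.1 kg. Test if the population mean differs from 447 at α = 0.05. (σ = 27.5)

z = (x̄ - μ₀)/(σ/√n) = (451.1 - 447)/(27.5/√350) = 2.789. Critical value: ±1.96. Since |2.789| > 1.96, Reject H₀.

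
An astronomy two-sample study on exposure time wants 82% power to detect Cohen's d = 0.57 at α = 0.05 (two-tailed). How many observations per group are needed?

z_{α/2} = 1.96, z_β = Φ⁻¹(0.82) = 0.915. For medium effect (d = 0.57): n per group = 2(z_{α/2} + z_β)²/d² = 2(1.96 + 0.915)²/0.57² = 50.9 → 51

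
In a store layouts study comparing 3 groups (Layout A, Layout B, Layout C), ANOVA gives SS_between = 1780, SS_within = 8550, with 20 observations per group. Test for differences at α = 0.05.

df_between = 2, df_within = 57. F = MS_between/MS_within = 890.0/150.0 = 5.933. F_crit ≈ 3.159. Reject H₀. At least one mean differs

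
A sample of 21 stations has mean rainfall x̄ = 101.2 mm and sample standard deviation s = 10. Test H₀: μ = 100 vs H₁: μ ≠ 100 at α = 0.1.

t = (x̄ - μ₀)/(s/√n) = (101.2 - 100)/(10/√21) = 0.55. df = 20, critical t = ±1.725. Fail to reject H₀.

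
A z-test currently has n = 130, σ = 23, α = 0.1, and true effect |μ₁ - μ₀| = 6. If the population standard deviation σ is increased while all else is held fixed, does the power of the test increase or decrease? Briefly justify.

Power decreases: a larger σ inflates the standard error σ/√n, pulling the sampling distribution under H₁ back toward the critical value.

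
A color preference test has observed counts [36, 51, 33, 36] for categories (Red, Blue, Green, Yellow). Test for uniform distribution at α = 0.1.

Expected = 39 each. χ² = Σ(O-E)²/E = 5.077. df = 3, critical value = 6.251. Fail to reject H₀.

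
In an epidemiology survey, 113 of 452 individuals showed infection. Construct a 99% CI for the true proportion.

p̂ = 0.25. CI = p̂ ± z*√(p̂(1-p̂)/n) = (0.198, 0.302)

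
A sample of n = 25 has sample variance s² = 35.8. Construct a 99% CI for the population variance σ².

df = 24. χ²_{0.005} = 45.559, χ²_{0.995} = 9.886. CI for σ² = ((n-1)s²/χ²_{α/2}, (n-1)s²/χ²_{1-α/2}) = (24·35.8/45.559, 24·35.8/9.886) = (18.86, 86.91)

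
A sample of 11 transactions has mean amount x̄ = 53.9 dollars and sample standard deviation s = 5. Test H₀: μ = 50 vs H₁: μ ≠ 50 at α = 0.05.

t = (x̄ - μ₀)/(s/√n) = (53.9 - 50)/(5/√11) = 2.587. df = 10, critical t = ±2.228. Reject H₀.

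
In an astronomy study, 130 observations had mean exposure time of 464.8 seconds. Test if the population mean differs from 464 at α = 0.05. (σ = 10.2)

z = (x̄ - μ₀)/(σ/√n) = (464.8 - 464)/(10.2/√130) = 0.894. Critical value: ±1.96. Since |0.894| ≤ 1.96, Fail to reject H₀.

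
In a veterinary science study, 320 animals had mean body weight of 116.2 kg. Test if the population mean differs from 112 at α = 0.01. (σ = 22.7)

z = (x̄ - μ₀)/(σ/√n) = (116.2 - 112)/(22.7/√320) = 3.31. Critical value: ±2.576. Since |3.31| > 2.576, Reject H₀.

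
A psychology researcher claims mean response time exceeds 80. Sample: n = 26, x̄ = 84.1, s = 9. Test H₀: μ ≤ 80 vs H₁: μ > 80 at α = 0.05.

t = (84.1 - 80)/(9/√26) = 2.323, df = 25. Critical t = 1.708. Reject H₀.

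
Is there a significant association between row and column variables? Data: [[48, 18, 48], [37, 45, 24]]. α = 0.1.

χ² = 20.731. df = 2, critical = 4.605. Reject H₀. Variables are dependent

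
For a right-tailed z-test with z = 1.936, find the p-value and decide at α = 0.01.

p = P(Z > 1.936) = 1 - Φ(1.936) ≈ 0.0264. Since p ≥ 0.01, fail to reject H₀ (not significant) at α = 0.01.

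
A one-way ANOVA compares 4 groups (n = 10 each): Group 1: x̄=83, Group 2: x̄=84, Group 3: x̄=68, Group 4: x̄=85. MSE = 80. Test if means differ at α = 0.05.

Grand mean = 80.0. SS_between = 1940.0, MS_between = 646.67. F = 8.083, F_crit ≈ 2.866. Reject H₀.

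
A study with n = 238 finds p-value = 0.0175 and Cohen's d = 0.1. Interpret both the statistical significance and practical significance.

Statistically significant (p = 0.0175 < 0.05). Cohen's d = 0.1 indicates a very small effect size. Both statistical and practical significance should be considered.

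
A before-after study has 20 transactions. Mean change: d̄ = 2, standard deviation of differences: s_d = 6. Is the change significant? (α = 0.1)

t = d̄/(s_d/√n) = 2/(6/√20) = 1.491. df = 19, critical t = ±1.729. Fail to reject H₀.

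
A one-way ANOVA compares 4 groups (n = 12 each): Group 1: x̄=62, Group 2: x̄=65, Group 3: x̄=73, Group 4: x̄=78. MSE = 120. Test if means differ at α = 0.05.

Grand mean = 69.5. SS_between = 1932.0, MS_between = 644.0. F = 5.367, F_crit ≈ 2.816. Reject H₀.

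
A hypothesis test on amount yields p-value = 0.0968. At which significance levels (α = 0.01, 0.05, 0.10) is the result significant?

p = 0.0968. Significant at: α = 0.1.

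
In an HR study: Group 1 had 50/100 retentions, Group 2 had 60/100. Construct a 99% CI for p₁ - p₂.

p̂₁ = 0.5, p̂₂ = 0.6. Difference = -0.1. CI = (-0.28, 0.08)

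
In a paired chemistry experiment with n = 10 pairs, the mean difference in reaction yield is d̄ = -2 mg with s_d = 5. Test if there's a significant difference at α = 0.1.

t = d̄/(s_d/√n) = -2/(5/√10) = -1.265. df = 9, critical t = ±1.833. Fail to reject H₀.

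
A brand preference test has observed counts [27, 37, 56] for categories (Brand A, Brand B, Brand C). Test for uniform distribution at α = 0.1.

Expected = 40 each. χ² = Σ(O-E)²/E = 10.85. df = 2, critical value = 4.605. Reject H₀.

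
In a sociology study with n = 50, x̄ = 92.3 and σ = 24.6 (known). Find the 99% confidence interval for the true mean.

CI = x̄ ± z*(σ/√n) = 92.3 ± 2.576(24.6/√50) = 92.3 ± 8.96 = (83.34, 101.26)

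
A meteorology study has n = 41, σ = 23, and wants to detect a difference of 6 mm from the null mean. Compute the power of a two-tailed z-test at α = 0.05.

SE = σ/√n = 23/√41 = 3.592. Non-centrality λ = d/SE = 6/3.592 = 1.67. Power ≈ Φ(λ - z_{α/2}) = Φ(1.67 - 1.96) = Φ(-0.29) = 0.386.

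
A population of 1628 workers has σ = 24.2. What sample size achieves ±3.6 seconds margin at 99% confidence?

Without FPC: n₀ = (2.576×24.2/3.6)² = 299.859. With FPC: n = n₀N/(n₀+N-1) = 253.4 → n = 254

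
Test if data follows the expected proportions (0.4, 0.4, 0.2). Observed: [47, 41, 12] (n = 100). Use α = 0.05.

Expected: [40.0, 40.0, 20.0]. χ² = 4.45. df = 2, critical = 5.991. Fail to reject H₀.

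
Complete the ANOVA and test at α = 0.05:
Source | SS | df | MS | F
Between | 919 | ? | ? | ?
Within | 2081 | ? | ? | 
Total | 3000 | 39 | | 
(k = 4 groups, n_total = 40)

df_between = 3, df_within = 36. MS_between = 306.33, MS_within = 57.81. F = 5.299, F_crit ≈ 2.866. Reject H₀.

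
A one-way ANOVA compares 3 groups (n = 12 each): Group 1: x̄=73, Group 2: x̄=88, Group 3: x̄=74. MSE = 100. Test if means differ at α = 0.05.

Grand mean = 78.33. SS_between = 1688.0, MS_between = 844.0. F = 8.44, F_crit ≈ 3.285. Reject H₀.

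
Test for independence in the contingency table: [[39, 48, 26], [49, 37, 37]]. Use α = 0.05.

χ² = 4.064. df = 2, critical = 5.991. Fail to reject H₀. No evidence of dependence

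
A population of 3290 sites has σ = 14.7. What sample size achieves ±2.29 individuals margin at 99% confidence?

Without FPC: n₀ = (2.576×14.7/2.29)² = 273.436. With FPC: n = n₀N/(n₀+N-1) = 252.5 → n = 253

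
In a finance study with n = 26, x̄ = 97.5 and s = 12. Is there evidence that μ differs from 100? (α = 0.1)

t = (x̄ - μ₀)/(s/√n) = (97.5 - 100)/(12/√26) = -1.062. df = 25, critical t = ±1.708. Fail to reject H₀.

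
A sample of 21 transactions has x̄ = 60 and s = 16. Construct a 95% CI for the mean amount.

CI = x̄ ± t*(s/√n) = 60 ± 2.086(16/√21) = (52.72, 67.28)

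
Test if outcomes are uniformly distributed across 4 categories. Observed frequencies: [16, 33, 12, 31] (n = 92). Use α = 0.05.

Expected = 23 each. χ² = Σ(O-E)²/E = 14.522. df = 3, critical value = 7.815. Reject H₀.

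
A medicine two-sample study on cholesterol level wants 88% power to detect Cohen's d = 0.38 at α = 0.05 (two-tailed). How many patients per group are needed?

z_{α/2} = 1.96, z_β = Φ⁻¹(0.88) = 1.175. For small effect (d = 0.38): n per group = 2(z_{α/2} + z_β)²/d² = 2(1.96 + 1.175)²/0.38² = 136.1 → 137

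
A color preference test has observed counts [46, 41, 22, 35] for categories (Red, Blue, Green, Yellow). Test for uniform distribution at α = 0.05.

Expected = 36 each. χ² = Σ(O-E)²/E = 8.944. df = 3, critical value = 7.815. Reject H₀.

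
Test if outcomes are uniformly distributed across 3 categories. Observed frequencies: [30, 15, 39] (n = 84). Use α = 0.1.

Expected = 28 each. χ² = Σ(O-E)²/E = 10.5. df = 2, critical value = 4.605. Reject H₀.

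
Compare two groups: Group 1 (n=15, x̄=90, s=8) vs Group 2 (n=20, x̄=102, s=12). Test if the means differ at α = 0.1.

Pooled sp = 10.49. t = -3.349, df = 33. Critical t = ±1.692. Reject H₀.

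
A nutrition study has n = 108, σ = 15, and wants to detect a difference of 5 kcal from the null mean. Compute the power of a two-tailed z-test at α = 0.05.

SE = σ/√n = 15/√108 = 1.443. Non-centrality λ = d/SE = 5/1.443 = 3.464. Power ≈ Φ(λ - z_{α/2}) = Φ(3.464 - 1.96) = Φ(1.504) = 0.934.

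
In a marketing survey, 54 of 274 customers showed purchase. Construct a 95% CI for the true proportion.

p̂ = 0.197. CI = p̂ ± z*√(p̂(1-p̂)/n) = (0.15, 0.244)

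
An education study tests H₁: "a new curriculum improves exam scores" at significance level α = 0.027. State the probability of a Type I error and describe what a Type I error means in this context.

P(Type I error) = α = 0.027. A Type I error is rejecting H₀ when H₀ is actually true (false positive) — here, concluding that a new curriculum improves exam scores when in fact this is not the case. Consequence: adopting a curriculum that gives no real benefit — disruption for nothing.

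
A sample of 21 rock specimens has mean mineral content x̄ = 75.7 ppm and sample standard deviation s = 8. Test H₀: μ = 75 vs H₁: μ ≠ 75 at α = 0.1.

t = (x̄ - μ₀)/(s/√n) = (75.7 - 75)/(8/√21) = 0.401. df = 20, critical t = ±1.725. Fail to reject H₀.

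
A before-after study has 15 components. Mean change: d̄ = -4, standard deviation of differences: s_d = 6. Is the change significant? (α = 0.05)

t = d̄/(s_d/√n) = -4/(6/√15) = -2.582. df = 14, critical t = ±2.145. Reject H₀.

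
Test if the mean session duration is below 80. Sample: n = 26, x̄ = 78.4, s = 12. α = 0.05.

t = (78.4 - 80)/(12/√26) = -0.68, df = 25. Critical t = -1.708. Fail to reject H₀.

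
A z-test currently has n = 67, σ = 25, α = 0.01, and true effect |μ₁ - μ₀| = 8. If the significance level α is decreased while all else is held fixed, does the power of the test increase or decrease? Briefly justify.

Power decreases: a smaller α raises the critical value, so less of the H₁ sampling distribution falls in the rejection region.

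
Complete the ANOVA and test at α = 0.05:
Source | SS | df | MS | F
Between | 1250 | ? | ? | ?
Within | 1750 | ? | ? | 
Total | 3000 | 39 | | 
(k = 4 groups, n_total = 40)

df_between = 3, df_within = 36. MS_between = 416.67, MS_within = 48.61. F = 8.571, F_crit ≈ 2.866. Reject H₀.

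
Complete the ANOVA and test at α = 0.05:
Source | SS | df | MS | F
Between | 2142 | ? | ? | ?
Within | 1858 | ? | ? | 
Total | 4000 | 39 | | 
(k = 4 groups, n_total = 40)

df_between = 3, df_within = 36. MS_between = 714.0, MS_within = 51.61. F = 13.834, F_crit ≈ 2.866. Reject H₀.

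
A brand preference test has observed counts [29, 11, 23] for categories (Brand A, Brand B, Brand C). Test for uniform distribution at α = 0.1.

Expected = 21 each. χ² = Σ(O-E)²/E = 8.0. df = 2, critical value = 4.605. Reject H₀.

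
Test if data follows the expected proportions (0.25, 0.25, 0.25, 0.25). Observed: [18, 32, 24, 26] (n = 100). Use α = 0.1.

Expected: [25.0, 25.0, 25.0, 25.0]. χ² = 4.0. df = 3, critical = 6.251. Fail to reject H₀.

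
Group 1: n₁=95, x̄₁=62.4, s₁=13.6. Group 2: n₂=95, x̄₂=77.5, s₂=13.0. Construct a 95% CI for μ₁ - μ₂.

Difference = -15.1. SE = √(13.6²/95 + 13.0²/95) = 1.93. CI = (-18.88, -11.32)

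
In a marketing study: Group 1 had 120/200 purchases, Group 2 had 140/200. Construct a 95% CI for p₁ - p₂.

p̂₁ = 0.6, p̂₂ = 0.7. Difference = -0.1. CI = (-0.193, -0.007)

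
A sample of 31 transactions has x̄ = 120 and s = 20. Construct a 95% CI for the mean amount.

CI = x̄ ± t*(s/√n) = 120 ± 2.042(20/√31) = (112.66, 127.34)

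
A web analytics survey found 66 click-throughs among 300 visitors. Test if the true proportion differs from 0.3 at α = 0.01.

p̂ = 0.22, p₀ = 0.3. z = (p̂ - p₀)/√(p₀(1-p₀)/n) = -3.024. Critical: ±2.576. Reject H₀.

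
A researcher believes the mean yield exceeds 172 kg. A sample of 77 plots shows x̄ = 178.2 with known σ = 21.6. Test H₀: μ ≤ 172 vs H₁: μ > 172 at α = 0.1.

z = 2.519. Critical value: 1.28. Reject H₀.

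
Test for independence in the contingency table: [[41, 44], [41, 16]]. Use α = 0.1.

χ² = 7.851. df = 1, critical = 2.706. Reject H₀. Variables are dependent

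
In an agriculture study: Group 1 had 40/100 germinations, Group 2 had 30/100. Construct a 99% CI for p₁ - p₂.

p̂₁ = 0.4, p̂₂ = 0.3. Difference = 0.1. CI = (-0.073, 0.273)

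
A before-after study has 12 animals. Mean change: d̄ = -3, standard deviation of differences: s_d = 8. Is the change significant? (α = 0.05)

t = d̄/(s_d/√n) = -3/(8/√12) = -1.299. df = 11, critical t = ±2.201. Fail to reject H₀.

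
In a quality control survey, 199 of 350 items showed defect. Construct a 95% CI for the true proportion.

p̂ = 0.569. CI = p̂ ± z*√(p̂(1-p̂)/n) = (0.517, 0.62)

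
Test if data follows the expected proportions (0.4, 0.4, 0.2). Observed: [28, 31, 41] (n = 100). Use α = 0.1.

Expected: [40.0, 40.0, 20.0]. χ² = 27.675. df = 2, critical = 4.605. Reject H₀.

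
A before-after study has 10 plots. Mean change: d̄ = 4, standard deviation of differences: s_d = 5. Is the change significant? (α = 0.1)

t = d̄/(s_d/√n) = 4/(5/√10) = 2.53. df = 9, critical t = ±1.833. Reject H₀.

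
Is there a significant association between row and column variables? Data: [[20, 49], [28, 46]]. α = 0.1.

χ² = 1.255. df = 1, critical = 2.706. Fail to reject H₀. No evidence of dependence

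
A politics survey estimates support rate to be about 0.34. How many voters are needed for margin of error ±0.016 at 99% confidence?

n = z²p(1-p)/E² = 2.576²×0.34×0.66/0.016² = 5816.7 → n = 5817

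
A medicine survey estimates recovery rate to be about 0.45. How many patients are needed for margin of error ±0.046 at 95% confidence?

n = z²p(1-p)/E² = 1.96²×0.45×0.55/0.046² = 449.3 → n = 450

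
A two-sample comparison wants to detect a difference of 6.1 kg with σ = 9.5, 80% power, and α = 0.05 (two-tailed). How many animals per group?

n per group = 2(z_α/2 + z_β)²σ²/d² = 2×(1.96 + 0.84)²×9.5²/6.1² = 38.03 → n = 39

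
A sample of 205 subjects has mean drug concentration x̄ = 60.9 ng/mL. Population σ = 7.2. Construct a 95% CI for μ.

CI = x̄ ± z*(σ/√n) = 60.9 ± 1.96(7.2/√205) = 60.9 ± 0.99 = (59.91, 61.89)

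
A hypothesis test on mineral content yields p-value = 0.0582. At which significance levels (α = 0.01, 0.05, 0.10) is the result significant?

p = 0.0582. Significant at: α = 0.1.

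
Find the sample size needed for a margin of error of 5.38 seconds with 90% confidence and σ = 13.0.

n = (z*σ/E)² = (1.645×13.0/5.38)² = 15.8 → n = 16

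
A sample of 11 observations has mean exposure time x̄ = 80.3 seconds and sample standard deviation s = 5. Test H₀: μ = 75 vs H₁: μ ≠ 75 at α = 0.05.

t = (x̄ - μ₀)/(s/√n) = (80.3 - 75)/(5/√11) = 3.516. df = 10, critical t = ±2.228. Reject H₀.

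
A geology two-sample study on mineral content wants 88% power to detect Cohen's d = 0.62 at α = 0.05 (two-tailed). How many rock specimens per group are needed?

z_{α/2} = 1.96, z_β = Φ⁻¹(0.88) = 1.175. For medium effect (d = 0.62): n per group = 2(z_{α/2} + z_β)²/d² = 2(1.96 + 1.175)²/0.62² = 51.1 → 52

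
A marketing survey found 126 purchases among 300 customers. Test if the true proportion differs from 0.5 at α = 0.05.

p̂ = 0.42, p₀ = 0.5. z = (p̂ - p₀)/√(p₀(1-p₀)/n) = -2.771. Critical: ±1.96. Reject H₀.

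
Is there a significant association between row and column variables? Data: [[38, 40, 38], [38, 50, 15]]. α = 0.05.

χ² = 10.357. df = 2, critical = 5.991. Reject H₀. Variables are dependent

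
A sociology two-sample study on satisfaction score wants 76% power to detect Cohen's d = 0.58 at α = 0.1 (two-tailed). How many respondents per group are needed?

z_{α/2} = 1.645, z_β = Φ⁻¹(0.76) = 0.706. For medium effect (d = 0.58): n per group = 2(z_{α/2} + z_β)²/d² = 2(1.645 + 0.706)²/0.58² = 32.9 → 33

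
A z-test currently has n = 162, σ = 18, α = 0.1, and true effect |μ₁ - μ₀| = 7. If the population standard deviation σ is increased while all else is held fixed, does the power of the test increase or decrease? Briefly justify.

Power decreases: a larger σ inflates the standard error σ/√n, pulling the sampling distribution under H₁ back toward the critical value.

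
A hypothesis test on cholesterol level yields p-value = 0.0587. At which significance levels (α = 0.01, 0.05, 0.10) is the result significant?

p = 0.0587. Significant at: α = 0.1.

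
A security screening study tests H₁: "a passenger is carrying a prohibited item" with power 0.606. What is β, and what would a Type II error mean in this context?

β = 1 - power = 1 - 0.606 = 0.394. A Type II error is failing to reject H₀ when H₀ is false (false negative) — here, failing to conclude that a passenger is carrying a prohibited item when in fact it is true. Consequence: letting a prohibited item through — security breach.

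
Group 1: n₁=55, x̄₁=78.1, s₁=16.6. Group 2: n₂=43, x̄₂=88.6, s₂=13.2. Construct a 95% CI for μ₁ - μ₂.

Difference = -10.5. SE = √(16.6²/55 + 13.2²/43) = 3.01. CI = (-16.4, -4.6)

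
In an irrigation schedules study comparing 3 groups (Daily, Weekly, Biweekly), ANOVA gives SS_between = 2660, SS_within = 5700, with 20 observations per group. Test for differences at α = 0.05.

df_between = 2, df_within = 57. F = MS_between/MS_within = 1330.0/100.0 = 13.3. F_crit ≈ 3.159. Reject H₀. At least one mean differs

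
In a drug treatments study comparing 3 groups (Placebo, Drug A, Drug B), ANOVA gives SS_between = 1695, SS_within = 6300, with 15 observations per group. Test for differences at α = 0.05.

df_between = 2, df_within = 42. F = MS_between/MS_within = 847.5/150.0 = 5.65. F_crit ≈ 3.22. Reject H₀. At least one mean differs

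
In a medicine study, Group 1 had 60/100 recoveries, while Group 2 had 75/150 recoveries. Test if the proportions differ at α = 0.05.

p̂₁ = 0.6, p̂₂ = 0.5, pooled p̂ = 0.54. z = 1.554. Critical: ±1.96. Fail to reject H₀.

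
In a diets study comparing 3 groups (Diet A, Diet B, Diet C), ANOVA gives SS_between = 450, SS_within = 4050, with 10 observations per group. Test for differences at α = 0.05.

df_between = 2, df_within = 27. F = MS_between/MS_within = 225.0/150.0 = 1.5. F_crit ≈ 3.354. Fail to reject H₀.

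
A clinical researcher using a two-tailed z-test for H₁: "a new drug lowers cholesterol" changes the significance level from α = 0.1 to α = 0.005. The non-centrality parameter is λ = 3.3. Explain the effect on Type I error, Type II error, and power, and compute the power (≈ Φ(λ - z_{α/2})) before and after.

Decreasing α from 0.1 to 0.005:
• Type I error rate decreases (α is the Type I rate by definition).
• Critical value moves from z_{α/2} = 1.645 to 2.807, so power = Φ(λ - z_{α/2}) goes from Φ(3.3 - 1.645) = 0.951 to Φ(3.3 - 2.807) = 0.689.
• Type II error rate β = 1 - power therefore increases (0.049 → 0.311).
Appropriate when false positives are costly — here, approving an ineffective drug — patients take a useless medication and may skip effective alternatives.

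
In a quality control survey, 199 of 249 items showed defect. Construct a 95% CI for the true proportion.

p̂ = 0.799. CI = p̂ ± z*√(p̂(1-p̂)/n) = (0.749, 0.849)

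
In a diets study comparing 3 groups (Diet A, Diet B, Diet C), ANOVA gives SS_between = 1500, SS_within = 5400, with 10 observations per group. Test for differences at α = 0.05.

df_between = 2, df_within = 27. F = MS_between/MS_within = 750.0/200.0 = 3.75. F_crit ≈ 3.354. Reject H₀. At least one mean differs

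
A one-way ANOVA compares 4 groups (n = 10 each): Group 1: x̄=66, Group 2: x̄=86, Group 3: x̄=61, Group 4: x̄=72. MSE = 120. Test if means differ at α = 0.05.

Grand mean = 71.25. SS_between = 3507.5, MS_between = 1169.17. F = 9.743, F_crit ≈ 2.866. Reject H₀.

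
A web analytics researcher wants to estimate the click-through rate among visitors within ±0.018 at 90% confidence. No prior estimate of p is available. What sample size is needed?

Conservative approach: use p = 0.5 (maximizes p(1-p) = 0.25). n = z²(0.25)/E² = 1.645²×0.25/0.018² = 2088.0 → n = 2088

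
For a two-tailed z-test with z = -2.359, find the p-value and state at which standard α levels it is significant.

p = 2·P(Z > |-2.359|) = 2·(1 - Φ(2.359)) ≈ 0.0183. Significant at α = 0.1; Significant at α = 0.05.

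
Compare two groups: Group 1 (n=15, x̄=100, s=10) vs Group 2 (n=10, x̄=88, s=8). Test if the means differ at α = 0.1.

Pooled sp = 9.27. t = 3.171, df = 23. Critical t = ±1.714. Reject H₀.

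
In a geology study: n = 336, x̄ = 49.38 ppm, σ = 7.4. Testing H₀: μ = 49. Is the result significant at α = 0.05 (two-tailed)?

z = (49.38 - 49)/(7.4/√336) = 0.941. Since |z| ≤ 1.96, not significant at α = 0.05.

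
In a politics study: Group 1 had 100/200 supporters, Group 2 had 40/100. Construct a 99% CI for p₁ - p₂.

p̂₁ = 0.5, p̂₂ = 0.4. Difference = 0.1. CI = (-0.056, 0.256)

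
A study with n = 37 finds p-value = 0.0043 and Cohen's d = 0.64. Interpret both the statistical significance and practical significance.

Statistically significant (p = 0.0043 < 0.05). Cohen's d = 0.64 indicates a medium effect size. Both statistical and practical significance should be considered.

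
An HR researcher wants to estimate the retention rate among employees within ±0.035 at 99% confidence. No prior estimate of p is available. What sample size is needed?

Conservative approach: use p = 0.5 (maximizes p(1-p) = 0.25). n = z²(0.25)/E² = 2.576²×0.25/0.035² = 1354.2 → n = 1355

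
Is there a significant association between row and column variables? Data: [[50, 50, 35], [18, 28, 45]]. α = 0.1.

χ² = 14.497. df = 2, critical = 4.605. Reject H₀. Variables are dependent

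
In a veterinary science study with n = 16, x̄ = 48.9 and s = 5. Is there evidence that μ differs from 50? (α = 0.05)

t = (x̄ - μ₀)/(s/√n) = (48.9 - 50)/(5/√16) = -0.88. df = 15, critical t = ±2.131. Fail to reject H₀.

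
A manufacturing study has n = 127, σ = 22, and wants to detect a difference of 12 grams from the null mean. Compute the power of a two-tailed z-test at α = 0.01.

SE = σ/√n = 22/√127 = 1.952. Non-centrality λ = d/SE = 12/1.952 = 6.147. Power ≈ Φ(λ - z_{α/2}) = Φ(6.147 - 2.576) = Φ(3.571) = 1.0.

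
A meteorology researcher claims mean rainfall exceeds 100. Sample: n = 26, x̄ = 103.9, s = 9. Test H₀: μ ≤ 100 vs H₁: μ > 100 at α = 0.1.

t = (103.9 - 100)/(9/√26) = 2.21, df = 25. Critical t = 1.316. Reject H₀.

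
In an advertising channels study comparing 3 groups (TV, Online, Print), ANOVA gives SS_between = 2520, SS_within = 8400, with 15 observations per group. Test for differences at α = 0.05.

df_between = 2, df_within = 42. F = MS_between/MS_within = 1260.0/200.0 = 6.3. F_crit ≈ 3.22. Reject H₀. At least one mean differs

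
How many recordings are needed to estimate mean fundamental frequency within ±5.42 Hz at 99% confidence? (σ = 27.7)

n = (z*σ/E)² = (2.576×27.7/5.42)² = 173.3 → n = 174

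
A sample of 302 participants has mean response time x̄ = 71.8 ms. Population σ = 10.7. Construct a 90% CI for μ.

CI = x̄ ± z*(σ/√n) = 71.8 ± 1.645(10.7/√302) = 71.8 ± 1.01 = (70.79, 72.81)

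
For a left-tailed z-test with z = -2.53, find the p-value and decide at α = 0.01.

p = P(Z < -2.53) = Φ(-2.53) ≈ 0.0057. Since p < 0.01, reject H₀ (significant) at α = 0.01.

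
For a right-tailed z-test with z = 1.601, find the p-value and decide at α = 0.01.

p = P(Z > 1.601) = 1 - Φ(1.601) ≈ 0.0547. Since p ≥ 0.01, fail to reject H₀ (not significant) at α = 0.01.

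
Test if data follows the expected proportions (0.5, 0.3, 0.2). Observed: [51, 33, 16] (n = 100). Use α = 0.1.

Expected: [50.0, 30.0, 20.0]. χ² = 1.12. df = 2, critical = 4.605. Fail to reject H₀.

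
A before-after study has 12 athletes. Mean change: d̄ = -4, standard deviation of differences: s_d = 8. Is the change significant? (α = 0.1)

t = d̄/(s_d/√n) = -4/(8/√12) = -1.732. df = 11, critical t = ±1.796. Fail to reject H₀.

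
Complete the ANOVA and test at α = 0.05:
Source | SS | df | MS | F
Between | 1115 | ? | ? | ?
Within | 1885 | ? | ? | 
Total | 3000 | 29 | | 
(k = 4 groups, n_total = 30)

df_between = 3, df_within = 26. MS_between = 371.67, MS_within = 72.5. F = 5.126, F_crit ≈ 2.975. Reject H₀.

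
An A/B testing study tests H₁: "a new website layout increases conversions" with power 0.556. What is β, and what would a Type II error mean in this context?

β = 1 - power = 1 - 0.556 = 0.444. A Type II error is failing to reject H₀ when H₀ is false (false negative) — here, failing to conclude that a new website layout increases conversions when in fact it is true. Consequence: discarding a layout that would have improved conversions — lost revenue.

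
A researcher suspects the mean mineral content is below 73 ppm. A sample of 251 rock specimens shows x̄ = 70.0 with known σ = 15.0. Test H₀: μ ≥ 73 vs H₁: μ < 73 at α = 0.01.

z = -3.169. Critical value: -2.33. Reject H₀.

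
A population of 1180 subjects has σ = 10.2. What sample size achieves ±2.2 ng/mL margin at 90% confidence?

Without FPC: n₀ = (1.645×10.2/2.2)² = 58.168. With FPC: n = n₀N/(n₀+N-1) = 55.5 → n = 56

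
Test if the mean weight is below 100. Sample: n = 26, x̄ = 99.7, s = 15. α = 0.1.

t = (99.7 - 100)/(15/√26) = -0.102, df = 25. Critical t = -1.316. Fail to reject H₀.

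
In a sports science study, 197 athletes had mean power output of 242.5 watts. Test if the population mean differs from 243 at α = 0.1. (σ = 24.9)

z = (x̄ - μ₀)/(σ/√n) = (242.5 - 243)/(24.9/√197) = -0.282. Critical value: ±1.645. Since |-0.282| ≤ 1.645, Fail to reject H₀.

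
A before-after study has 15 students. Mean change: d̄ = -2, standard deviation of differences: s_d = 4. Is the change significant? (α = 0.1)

t = d̄/(s_d/√n) = -2/(4/√15) = -1.936. df = 14, critical t = ±1.761. Reject H₀.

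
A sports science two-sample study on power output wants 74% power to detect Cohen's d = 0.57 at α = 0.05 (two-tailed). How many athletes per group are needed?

z_{α/2} = 1.96, z_β = Φ⁻¹(0.74) = 0.643. For medium effect (d = 0.57): n per group = 2(z_{α/2} + z_β)²/d² = 2(1.96 + 0.643)²/0.57² = 41.7 → 42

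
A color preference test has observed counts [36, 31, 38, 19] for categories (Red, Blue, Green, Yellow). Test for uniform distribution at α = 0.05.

Expected = 31 each. χ² = Σ(O-E)²/E = 7.032. df = 3, critical value = 7.815. Fail to reject H₀.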